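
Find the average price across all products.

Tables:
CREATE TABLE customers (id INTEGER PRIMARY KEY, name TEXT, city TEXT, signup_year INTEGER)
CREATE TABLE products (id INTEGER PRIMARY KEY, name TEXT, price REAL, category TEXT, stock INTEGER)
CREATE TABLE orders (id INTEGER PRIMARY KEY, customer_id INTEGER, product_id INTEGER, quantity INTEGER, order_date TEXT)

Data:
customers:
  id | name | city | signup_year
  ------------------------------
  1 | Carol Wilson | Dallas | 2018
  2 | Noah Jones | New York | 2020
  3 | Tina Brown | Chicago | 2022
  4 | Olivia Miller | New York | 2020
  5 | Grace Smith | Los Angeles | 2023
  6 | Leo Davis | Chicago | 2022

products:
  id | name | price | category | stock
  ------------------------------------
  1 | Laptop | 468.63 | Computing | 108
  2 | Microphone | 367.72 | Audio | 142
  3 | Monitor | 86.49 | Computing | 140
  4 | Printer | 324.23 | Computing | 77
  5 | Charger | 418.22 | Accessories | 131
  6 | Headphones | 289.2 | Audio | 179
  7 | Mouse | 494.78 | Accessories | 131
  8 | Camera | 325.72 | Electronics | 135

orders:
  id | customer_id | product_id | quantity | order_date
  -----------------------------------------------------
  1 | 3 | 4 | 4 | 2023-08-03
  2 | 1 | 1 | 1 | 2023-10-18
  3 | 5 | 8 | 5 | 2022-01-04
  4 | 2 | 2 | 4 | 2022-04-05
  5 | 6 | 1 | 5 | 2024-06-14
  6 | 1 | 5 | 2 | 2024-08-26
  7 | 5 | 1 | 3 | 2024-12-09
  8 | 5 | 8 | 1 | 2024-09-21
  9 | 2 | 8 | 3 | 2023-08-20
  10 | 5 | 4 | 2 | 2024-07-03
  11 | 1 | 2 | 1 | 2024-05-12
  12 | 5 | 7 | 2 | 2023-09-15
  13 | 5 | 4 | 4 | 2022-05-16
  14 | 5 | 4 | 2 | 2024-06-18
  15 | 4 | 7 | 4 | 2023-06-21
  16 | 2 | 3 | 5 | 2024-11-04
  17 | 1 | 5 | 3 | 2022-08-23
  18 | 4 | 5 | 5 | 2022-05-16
SELECT AVG(price) FROM products

Execution result:
346.87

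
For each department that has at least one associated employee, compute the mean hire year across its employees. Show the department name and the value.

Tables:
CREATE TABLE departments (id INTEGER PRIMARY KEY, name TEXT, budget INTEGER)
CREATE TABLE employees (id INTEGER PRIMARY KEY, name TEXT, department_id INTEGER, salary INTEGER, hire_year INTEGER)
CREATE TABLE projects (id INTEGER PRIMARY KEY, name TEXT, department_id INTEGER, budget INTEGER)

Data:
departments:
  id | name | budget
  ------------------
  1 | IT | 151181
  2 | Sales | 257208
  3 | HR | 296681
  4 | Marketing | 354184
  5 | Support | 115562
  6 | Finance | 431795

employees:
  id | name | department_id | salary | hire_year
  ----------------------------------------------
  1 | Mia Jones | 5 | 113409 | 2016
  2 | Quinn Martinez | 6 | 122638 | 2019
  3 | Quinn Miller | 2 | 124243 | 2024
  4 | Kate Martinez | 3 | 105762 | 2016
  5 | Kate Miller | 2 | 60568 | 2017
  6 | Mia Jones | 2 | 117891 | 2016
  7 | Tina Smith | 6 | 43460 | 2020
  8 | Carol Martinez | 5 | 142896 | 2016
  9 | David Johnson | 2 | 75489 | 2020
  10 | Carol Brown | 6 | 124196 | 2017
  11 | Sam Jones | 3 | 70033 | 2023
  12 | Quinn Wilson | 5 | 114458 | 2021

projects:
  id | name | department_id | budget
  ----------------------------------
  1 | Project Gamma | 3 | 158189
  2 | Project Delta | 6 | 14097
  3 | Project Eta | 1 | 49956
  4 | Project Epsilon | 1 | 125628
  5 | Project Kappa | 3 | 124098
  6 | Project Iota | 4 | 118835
SELECT p.name, AVG(c.hire_year) AS avg_hire_year FROM employees c JOIN departments p ON c.department_id = p.id GROUP BY p.id, p.name

Execution result:
name | avg_hire_year
Sales | 2019.25
HR | 2019.50
Support | 2017.67
Finance | 2018.67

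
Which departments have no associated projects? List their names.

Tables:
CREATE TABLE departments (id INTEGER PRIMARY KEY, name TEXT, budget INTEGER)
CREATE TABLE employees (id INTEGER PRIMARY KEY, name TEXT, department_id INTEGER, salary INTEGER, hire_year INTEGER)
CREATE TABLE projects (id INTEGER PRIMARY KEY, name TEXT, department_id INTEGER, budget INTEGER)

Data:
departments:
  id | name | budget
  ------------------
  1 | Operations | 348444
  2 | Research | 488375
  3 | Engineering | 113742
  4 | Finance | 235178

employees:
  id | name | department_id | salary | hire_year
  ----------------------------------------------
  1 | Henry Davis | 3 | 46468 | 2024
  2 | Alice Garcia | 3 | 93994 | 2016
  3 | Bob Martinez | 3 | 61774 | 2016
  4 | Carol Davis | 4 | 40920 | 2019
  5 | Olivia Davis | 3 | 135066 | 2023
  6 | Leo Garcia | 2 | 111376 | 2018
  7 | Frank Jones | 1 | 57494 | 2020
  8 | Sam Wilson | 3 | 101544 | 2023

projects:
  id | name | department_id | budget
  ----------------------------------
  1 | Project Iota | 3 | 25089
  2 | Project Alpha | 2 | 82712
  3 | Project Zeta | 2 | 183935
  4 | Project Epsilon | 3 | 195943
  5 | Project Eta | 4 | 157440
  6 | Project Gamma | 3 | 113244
SELECT p.name FROM departments p LEFT JOIN projects c ON c.department_id = p.id WHERE c.id IS NULL

Execution result:
Operations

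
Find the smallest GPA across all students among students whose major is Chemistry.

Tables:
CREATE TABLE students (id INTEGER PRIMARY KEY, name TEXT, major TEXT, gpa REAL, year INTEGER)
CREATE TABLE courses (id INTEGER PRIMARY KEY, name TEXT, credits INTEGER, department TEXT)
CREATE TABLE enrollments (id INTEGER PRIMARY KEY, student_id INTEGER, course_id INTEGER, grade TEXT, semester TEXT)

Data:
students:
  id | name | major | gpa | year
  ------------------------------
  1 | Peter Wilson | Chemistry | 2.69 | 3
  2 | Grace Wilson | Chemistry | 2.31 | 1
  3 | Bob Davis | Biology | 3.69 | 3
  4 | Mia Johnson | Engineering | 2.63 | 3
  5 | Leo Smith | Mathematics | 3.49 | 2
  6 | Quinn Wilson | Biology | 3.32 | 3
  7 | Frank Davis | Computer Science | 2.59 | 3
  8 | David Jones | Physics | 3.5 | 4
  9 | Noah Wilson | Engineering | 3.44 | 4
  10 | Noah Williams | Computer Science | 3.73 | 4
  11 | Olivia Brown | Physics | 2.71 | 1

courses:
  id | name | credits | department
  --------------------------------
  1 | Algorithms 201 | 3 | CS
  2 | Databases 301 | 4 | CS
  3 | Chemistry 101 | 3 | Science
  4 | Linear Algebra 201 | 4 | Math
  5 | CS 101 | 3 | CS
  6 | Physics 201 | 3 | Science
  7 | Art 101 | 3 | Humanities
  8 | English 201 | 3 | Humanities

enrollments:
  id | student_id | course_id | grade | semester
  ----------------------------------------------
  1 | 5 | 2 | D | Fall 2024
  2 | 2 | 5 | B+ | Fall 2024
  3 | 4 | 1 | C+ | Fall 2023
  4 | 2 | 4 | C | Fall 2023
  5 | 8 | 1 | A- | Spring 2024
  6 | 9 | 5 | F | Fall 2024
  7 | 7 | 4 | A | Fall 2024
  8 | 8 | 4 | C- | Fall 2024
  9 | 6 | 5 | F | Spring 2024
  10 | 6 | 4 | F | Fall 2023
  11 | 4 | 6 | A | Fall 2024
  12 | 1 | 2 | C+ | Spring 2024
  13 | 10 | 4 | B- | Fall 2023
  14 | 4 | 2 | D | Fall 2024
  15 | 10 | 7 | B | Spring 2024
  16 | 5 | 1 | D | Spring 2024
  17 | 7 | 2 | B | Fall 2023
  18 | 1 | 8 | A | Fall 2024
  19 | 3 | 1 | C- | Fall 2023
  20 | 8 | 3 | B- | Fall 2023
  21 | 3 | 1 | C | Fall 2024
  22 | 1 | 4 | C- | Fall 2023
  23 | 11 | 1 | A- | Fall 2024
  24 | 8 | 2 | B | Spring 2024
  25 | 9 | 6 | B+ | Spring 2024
SELECT MIN(gpa) FROM students WHERE major = 'Chemistry'

Execution result:
2.31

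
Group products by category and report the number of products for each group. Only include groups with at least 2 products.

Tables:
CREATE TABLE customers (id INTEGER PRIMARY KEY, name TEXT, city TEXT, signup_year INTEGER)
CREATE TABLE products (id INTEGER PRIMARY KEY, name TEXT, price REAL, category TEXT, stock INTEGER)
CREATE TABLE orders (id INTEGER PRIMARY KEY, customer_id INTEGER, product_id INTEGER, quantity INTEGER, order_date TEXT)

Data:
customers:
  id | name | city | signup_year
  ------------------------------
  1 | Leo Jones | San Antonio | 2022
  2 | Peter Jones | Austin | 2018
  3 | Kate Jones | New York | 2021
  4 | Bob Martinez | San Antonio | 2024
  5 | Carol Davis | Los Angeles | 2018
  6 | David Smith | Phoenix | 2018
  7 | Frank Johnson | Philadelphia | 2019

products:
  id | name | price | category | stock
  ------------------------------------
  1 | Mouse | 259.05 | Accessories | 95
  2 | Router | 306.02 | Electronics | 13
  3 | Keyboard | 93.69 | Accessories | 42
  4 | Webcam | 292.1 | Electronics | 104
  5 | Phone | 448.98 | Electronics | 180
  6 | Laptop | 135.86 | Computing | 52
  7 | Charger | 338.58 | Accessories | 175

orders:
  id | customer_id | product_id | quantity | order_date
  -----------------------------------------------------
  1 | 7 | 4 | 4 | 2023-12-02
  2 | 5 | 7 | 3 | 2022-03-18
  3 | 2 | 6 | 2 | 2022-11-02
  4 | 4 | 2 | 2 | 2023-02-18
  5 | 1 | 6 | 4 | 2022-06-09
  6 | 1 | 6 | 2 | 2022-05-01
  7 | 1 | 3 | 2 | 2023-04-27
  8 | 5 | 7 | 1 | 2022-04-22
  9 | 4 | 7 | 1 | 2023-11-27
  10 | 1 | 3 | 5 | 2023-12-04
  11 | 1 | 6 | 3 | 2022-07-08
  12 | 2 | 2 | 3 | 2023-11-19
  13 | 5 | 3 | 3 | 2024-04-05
SELECT category, COUNT(*) AS n FROM products GROUP BY category HAVING COUNT(*) >= 2

Execution result:
category | n
Accessories | 3
Electronics | 3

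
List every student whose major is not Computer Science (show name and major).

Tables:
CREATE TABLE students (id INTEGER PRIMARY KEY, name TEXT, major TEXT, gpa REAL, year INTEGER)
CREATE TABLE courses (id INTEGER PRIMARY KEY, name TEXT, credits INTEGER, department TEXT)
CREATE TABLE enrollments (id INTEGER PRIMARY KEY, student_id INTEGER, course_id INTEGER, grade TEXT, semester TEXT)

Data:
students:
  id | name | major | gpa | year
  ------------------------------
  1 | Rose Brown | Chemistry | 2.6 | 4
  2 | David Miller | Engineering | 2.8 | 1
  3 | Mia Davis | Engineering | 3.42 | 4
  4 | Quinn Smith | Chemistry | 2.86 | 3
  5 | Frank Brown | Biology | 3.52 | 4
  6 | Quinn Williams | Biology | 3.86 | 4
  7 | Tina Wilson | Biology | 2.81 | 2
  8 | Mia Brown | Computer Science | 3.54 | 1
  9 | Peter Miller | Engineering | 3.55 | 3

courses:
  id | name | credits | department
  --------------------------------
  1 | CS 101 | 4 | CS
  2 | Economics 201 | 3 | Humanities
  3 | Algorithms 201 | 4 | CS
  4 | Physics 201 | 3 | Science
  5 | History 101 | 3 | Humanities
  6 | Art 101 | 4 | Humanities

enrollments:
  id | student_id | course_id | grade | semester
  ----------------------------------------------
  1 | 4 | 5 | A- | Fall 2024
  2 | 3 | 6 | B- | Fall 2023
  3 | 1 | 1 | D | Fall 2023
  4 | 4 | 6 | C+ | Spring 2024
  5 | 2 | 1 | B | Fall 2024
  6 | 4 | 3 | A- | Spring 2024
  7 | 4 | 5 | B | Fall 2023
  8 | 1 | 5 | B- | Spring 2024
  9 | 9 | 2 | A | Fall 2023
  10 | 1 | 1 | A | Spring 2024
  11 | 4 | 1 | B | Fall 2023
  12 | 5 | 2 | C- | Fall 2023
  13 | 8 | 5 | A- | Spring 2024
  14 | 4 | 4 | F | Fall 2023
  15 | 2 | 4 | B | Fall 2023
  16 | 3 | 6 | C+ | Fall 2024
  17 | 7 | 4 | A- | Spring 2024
SELECT name, major FROM students WHERE major <> 'Computer Science'

Execution result:
name | major
Rose Brown | Chemistry
David Miller | Engineering
Mia Davis | Engineering
Quinn Smith | Chemistry
Frank Brown | Biology
Quinn Williams | Biology
Tina Wilson | Biology
Peter Miller | Engineering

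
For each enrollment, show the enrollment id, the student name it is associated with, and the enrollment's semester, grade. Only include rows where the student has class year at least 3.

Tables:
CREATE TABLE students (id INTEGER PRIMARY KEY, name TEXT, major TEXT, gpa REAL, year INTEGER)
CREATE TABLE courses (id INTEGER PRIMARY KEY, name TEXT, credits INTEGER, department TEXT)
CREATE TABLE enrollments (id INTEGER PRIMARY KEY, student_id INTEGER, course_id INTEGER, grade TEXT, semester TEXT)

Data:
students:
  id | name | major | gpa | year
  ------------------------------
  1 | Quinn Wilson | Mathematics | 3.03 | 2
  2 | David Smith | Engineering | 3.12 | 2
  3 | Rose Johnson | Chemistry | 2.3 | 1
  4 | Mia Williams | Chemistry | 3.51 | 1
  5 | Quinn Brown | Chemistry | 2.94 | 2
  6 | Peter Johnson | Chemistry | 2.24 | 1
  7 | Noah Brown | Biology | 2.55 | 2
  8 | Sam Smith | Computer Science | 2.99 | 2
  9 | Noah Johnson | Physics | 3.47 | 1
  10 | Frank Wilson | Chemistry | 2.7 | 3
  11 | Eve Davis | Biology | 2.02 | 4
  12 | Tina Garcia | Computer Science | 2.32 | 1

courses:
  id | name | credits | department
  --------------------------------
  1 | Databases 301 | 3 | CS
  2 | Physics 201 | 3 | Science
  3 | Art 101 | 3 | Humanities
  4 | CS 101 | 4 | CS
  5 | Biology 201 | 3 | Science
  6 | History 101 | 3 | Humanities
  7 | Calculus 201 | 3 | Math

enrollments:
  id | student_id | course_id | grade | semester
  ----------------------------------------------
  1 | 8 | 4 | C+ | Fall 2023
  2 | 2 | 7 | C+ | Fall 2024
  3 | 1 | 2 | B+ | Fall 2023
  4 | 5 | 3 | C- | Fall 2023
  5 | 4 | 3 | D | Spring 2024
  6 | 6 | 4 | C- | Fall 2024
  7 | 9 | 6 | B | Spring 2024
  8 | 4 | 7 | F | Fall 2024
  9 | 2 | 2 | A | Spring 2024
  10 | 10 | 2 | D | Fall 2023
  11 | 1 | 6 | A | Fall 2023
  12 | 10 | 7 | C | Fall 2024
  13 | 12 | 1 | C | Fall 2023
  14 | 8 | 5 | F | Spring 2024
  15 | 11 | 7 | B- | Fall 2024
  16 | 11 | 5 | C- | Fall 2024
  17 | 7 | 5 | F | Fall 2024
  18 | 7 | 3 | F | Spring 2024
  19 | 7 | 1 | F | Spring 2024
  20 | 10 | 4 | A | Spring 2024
SELECT c.id, p.name AS student, c.semester, c.grade FROM enrollments c JOIN students p ON c.student_id = p.id WHERE p.year >= 3

Execution result:
id | student | semester | grade
10 | Frank Wilson | Fall 2023 | D
12 | Frank Wilson | Fall 2024 | C
15 | Eve Davis | Fall 2024 | B-
16 | Eve Davis | Fall 2024 | C-
20 | Frank Wilson | Spring 2024 | A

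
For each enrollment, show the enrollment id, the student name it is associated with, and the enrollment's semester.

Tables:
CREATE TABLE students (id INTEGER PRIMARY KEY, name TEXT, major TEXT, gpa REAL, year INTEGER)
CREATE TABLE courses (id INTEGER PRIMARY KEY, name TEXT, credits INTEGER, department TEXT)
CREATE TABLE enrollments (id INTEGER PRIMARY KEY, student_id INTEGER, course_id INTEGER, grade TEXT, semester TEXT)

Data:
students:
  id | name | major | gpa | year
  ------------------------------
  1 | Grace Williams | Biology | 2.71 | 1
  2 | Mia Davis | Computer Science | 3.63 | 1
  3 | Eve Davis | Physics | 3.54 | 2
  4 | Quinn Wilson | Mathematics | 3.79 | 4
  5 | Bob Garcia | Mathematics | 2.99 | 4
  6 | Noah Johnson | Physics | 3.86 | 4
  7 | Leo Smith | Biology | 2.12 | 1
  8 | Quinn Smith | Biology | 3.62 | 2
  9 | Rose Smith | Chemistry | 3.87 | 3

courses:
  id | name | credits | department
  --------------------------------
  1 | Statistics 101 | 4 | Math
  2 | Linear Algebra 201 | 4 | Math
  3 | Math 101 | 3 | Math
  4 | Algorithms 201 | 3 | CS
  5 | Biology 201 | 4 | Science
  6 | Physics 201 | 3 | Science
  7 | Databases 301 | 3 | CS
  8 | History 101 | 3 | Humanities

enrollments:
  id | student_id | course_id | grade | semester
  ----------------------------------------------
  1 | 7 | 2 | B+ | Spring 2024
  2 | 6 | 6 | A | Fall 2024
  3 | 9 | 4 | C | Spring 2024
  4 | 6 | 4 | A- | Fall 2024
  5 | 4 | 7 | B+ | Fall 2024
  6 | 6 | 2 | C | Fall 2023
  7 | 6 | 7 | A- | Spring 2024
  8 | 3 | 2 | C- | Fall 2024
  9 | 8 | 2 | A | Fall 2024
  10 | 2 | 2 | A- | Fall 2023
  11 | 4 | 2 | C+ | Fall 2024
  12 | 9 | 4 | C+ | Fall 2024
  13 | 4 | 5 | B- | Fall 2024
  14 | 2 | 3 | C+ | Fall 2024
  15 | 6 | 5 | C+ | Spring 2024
SELECT c.id, p.name AS student, c.semester FROM enrollments c JOIN students p ON c.student_id = p.id

Execution result:
id | student | semester
1 | Leo Smith | Spring 2024
2 | Noah Johnson | Fall 2024
3 | Rose Smith | Spring 2024
4 | Noah Johnson | Fall 2024
5 | Quinn Wilson | Fall 2024
6 | Noah Johnson | Fall 2023
7 | Noah Johnson | Spring 2024
8 | Eve Davis | Fall 2024
9 | Quinn Smith | Fall 2024
10 | Mia Davis | Fall 2023
11 | Quinn Wilson | Fall 2024
12 | Rose Smith | Fall 2024
13 | Quinn Wilson | Fall 2024
14 | Mia Davis | Fall 2024
15 | Noah Johnson | Spring 2024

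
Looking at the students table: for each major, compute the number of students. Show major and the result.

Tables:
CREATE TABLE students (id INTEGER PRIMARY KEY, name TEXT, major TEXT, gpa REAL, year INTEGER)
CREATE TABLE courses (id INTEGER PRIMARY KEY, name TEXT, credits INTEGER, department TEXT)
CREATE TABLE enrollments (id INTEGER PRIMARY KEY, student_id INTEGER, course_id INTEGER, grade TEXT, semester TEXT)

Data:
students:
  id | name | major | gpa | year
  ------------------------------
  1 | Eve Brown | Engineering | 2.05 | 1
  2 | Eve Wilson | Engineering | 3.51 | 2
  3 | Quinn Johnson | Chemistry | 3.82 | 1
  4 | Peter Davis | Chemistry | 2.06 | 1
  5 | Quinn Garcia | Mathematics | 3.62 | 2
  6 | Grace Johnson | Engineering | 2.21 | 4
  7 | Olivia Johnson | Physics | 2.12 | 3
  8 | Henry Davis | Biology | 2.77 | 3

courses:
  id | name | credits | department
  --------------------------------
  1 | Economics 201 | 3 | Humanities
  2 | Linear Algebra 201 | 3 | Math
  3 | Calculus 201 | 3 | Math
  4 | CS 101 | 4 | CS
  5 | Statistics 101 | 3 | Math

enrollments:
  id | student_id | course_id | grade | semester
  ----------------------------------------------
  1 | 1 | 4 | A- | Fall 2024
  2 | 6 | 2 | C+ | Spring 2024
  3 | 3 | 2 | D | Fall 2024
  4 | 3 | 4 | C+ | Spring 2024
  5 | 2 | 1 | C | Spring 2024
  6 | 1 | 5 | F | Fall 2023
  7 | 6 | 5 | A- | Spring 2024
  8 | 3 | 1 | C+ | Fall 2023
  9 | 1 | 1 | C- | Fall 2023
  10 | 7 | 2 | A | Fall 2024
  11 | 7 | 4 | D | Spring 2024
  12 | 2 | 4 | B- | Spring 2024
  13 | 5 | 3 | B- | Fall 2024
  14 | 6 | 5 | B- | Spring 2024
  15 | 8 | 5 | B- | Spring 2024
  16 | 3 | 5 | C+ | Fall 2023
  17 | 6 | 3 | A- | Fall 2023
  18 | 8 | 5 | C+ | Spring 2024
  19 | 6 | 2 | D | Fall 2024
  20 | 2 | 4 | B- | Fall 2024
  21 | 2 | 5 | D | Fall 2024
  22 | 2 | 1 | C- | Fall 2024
SELECT major, COUNT(*) AS n FROM students GROUP BY major

Execution result:
major | n
Biology | 1
Chemistry | 2
Engineering | 3
Mathematics | 1
Physics | 1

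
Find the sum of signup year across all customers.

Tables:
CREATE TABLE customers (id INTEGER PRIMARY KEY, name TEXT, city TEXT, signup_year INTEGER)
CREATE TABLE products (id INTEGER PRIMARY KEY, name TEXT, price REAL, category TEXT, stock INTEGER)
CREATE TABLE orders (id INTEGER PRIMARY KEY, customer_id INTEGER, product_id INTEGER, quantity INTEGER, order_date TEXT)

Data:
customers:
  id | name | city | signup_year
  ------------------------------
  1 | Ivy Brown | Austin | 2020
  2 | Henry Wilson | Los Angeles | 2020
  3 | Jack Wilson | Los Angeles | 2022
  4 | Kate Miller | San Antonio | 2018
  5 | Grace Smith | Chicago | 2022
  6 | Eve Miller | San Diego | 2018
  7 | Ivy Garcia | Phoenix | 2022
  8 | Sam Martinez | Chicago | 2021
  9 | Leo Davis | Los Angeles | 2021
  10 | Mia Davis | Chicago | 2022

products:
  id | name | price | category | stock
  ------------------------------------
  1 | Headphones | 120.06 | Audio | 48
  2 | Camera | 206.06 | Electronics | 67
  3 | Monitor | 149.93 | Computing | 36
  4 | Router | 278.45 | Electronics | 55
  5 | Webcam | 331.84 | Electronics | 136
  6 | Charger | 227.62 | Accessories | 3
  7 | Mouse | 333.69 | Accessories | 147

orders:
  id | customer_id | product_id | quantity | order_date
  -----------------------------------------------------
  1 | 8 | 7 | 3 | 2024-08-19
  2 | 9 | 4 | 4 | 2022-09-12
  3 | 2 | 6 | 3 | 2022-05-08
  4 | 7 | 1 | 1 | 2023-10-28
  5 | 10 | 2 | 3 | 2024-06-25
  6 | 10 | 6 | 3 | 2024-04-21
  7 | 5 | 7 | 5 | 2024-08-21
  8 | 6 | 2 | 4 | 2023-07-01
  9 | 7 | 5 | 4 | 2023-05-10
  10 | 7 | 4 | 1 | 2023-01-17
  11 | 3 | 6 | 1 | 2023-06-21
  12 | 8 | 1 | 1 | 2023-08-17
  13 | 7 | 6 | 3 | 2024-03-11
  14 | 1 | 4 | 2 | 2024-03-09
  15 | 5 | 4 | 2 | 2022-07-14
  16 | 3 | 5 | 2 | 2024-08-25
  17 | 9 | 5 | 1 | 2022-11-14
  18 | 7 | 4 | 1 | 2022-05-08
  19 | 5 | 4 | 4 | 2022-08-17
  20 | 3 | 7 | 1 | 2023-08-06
SELECT SUM(signup_year) FROM customers

Execution result:
20206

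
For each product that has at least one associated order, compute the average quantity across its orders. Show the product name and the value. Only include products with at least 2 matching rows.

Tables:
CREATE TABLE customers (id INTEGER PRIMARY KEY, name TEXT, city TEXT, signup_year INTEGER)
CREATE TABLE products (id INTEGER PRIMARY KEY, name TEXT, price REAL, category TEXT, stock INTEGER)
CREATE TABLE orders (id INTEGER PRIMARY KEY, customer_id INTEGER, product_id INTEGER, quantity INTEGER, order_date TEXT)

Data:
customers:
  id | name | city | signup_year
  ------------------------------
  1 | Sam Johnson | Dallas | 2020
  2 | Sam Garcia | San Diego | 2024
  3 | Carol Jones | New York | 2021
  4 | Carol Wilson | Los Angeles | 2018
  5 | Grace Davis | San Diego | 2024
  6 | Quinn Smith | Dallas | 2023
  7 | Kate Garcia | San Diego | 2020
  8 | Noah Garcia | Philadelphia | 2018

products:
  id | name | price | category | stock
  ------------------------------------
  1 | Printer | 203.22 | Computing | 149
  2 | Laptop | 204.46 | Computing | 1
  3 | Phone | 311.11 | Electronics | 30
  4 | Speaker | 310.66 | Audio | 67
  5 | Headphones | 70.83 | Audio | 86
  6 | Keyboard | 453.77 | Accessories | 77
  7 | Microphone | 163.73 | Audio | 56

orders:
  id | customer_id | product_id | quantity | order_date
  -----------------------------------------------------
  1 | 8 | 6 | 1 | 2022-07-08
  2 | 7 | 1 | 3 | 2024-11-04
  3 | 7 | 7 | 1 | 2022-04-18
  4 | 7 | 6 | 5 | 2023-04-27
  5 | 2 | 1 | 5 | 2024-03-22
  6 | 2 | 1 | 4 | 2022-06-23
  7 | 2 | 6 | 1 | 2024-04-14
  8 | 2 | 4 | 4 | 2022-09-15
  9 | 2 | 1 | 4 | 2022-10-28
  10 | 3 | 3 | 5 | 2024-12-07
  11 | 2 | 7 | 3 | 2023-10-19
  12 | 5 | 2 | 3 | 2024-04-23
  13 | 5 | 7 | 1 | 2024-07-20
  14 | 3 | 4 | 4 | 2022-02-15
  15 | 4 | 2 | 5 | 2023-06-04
SELECT p.name, AVG(c.quantity) AS avg_quantity FROM orders c JOIN products p ON c.product_id = p.id GROUP BY p.id, p.name HAVING COUNT(*) >= 2

Execution result:
name | avg_quantity
Printer | 4.00
Laptop | 4.00
Speaker | 4.00
Keyboard | 2.33
Microphone | 1.67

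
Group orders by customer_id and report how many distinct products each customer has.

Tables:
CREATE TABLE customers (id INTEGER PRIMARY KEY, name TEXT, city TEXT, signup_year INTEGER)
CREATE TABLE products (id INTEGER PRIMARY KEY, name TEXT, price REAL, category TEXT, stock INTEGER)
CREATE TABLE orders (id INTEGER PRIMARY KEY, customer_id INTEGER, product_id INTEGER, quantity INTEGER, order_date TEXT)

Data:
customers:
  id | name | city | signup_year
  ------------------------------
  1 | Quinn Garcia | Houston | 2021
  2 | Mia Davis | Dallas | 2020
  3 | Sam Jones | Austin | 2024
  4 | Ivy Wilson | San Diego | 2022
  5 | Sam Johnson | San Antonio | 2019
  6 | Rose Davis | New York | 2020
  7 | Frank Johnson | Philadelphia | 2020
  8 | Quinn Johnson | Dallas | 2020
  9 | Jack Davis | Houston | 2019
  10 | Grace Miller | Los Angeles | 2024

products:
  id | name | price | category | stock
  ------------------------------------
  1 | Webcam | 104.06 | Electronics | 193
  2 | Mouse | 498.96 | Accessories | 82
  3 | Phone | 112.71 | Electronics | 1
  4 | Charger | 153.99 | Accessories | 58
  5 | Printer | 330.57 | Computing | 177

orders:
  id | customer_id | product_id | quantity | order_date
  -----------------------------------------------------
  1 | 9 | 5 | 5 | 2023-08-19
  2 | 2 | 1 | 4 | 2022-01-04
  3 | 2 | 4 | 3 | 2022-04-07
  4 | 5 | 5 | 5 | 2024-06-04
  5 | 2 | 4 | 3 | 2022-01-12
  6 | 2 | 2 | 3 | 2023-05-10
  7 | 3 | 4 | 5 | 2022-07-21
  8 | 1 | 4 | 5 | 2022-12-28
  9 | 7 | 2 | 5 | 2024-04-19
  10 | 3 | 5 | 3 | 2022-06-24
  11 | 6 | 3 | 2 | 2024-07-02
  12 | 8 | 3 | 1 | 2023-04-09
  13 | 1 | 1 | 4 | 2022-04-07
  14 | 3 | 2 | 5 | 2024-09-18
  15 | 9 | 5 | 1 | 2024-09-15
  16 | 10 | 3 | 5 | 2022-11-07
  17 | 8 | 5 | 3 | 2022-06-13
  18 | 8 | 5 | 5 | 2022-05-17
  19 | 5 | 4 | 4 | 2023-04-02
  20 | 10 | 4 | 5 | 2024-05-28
SELECT customer_id, COUNT(DISTINCT product_id) AS distinct_product_count FROM orders GROUP BY customer_id

Execution result:
customer_id | distinct_product_count
1 | 2
2 | 3
3 | 3
5 | 2
6 | 1
7 | 1
8 | 2
9 | 1
10 | 2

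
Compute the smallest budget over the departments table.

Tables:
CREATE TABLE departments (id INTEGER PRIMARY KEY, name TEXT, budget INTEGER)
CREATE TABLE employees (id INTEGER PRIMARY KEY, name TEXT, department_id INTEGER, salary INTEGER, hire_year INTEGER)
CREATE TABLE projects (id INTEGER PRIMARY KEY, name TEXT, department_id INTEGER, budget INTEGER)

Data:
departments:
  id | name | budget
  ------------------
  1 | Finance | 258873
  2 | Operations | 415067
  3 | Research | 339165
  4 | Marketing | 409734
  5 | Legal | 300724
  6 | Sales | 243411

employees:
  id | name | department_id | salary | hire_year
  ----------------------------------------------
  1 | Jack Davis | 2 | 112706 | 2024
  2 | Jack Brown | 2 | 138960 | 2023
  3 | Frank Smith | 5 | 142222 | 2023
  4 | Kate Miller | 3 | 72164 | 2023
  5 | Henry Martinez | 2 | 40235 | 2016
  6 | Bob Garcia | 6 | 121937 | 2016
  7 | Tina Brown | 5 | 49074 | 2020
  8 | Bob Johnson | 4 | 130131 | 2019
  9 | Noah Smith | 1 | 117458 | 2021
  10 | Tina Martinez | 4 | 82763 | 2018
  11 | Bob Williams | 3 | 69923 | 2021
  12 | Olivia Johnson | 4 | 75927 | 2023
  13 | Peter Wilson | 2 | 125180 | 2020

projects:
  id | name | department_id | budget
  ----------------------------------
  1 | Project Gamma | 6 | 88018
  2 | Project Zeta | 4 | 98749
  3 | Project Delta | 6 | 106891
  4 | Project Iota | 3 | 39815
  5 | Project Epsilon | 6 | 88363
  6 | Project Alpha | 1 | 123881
SELECT MIN(budget) FROM departments

Execution result:
243411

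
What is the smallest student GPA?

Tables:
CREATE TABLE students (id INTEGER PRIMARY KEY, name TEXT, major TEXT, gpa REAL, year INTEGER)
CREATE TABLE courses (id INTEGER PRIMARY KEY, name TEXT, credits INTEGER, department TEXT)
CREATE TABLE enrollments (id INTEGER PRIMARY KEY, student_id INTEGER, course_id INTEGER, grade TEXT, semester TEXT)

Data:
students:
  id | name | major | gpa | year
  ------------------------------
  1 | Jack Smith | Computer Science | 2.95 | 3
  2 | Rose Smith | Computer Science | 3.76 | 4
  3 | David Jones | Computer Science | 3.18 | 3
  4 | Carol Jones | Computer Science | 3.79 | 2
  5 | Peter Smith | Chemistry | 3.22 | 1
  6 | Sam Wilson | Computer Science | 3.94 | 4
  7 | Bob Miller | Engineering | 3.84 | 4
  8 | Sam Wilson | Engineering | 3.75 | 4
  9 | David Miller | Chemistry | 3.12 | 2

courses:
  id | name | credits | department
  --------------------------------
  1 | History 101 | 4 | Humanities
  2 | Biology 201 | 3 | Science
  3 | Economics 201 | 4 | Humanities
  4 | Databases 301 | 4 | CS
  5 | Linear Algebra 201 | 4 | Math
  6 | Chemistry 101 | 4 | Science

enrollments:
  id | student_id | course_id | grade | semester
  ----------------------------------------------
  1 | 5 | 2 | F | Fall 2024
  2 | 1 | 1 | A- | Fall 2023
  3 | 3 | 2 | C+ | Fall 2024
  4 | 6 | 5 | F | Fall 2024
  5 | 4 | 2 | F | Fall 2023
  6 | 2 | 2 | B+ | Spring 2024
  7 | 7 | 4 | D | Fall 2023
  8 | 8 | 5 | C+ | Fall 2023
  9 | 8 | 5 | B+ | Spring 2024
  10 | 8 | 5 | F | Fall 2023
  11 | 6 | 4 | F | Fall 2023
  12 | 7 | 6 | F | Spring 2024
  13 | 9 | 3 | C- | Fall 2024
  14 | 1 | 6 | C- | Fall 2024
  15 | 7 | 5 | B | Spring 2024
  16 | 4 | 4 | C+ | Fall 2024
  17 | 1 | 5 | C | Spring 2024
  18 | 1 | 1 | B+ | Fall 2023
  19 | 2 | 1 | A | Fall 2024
SELECT MIN(gpa) FROM students

Execution result:
2.95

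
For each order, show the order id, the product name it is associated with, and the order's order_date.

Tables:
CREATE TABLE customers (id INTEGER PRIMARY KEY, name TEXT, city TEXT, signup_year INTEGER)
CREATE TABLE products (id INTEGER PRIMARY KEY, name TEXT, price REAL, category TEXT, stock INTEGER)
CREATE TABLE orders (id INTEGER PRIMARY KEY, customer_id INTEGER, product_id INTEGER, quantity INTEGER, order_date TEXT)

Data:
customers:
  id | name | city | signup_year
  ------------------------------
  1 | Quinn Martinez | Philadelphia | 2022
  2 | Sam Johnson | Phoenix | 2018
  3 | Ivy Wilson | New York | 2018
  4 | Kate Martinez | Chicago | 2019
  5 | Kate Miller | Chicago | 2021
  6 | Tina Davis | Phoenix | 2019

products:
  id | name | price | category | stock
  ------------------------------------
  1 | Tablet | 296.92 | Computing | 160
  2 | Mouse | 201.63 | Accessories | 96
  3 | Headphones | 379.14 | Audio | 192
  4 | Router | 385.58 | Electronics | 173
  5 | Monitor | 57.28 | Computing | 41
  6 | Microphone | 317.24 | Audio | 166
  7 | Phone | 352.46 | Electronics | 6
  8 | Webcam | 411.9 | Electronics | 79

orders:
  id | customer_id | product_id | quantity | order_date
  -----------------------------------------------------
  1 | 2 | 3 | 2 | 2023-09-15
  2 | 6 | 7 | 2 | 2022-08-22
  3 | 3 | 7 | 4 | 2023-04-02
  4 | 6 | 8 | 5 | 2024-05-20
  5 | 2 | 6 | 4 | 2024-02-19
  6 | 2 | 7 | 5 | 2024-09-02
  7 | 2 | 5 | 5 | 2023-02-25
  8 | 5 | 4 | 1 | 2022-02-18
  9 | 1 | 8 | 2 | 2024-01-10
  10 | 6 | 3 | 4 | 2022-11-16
SELECT c.id, p.name AS product, c.order_date FROM orders c JOIN products p ON c.product_id = p.id

Execution result:
id | product | order_date
1 | Headphones | 2023-09-15
2 | Phone | 2022-08-22
3 | Phone | 2023-04-02
4 | Webcam | 2024-05-20
5 | Microphone | 2024-02-19
6 | Phone | 2024-09-02
7 | Monitor | 2023-02-25
8 | Router | 2022-02-18
9 | Webcam | 2024-01-10
10 | Headphones | 2022-11-16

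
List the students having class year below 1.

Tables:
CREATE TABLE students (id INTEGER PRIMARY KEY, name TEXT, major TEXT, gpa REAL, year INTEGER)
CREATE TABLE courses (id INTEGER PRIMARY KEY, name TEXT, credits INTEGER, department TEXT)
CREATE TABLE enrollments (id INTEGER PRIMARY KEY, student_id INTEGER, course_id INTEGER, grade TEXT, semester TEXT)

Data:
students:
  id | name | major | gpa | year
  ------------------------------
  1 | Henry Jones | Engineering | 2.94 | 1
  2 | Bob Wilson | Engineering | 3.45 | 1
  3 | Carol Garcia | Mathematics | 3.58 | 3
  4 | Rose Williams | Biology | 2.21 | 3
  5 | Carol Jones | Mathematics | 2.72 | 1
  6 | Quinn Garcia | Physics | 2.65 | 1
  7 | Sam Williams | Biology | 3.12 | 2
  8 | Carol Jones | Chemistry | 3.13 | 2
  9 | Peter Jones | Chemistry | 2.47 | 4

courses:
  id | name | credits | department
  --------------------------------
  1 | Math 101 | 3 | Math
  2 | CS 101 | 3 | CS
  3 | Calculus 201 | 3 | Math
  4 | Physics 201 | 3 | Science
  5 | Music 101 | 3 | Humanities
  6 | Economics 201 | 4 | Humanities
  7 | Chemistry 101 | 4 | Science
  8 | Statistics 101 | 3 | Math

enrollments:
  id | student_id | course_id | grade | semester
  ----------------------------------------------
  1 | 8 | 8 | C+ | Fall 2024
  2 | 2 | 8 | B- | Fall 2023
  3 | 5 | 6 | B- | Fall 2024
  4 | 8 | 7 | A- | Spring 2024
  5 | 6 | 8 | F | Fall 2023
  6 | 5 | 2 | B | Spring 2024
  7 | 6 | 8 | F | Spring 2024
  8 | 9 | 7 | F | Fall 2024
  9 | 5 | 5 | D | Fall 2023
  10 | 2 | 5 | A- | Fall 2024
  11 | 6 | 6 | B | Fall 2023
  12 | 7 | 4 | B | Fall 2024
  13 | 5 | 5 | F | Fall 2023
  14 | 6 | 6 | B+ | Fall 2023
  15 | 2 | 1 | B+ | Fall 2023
SELECT name, year FROM students WHERE year < 1

Execution result:
(no rows)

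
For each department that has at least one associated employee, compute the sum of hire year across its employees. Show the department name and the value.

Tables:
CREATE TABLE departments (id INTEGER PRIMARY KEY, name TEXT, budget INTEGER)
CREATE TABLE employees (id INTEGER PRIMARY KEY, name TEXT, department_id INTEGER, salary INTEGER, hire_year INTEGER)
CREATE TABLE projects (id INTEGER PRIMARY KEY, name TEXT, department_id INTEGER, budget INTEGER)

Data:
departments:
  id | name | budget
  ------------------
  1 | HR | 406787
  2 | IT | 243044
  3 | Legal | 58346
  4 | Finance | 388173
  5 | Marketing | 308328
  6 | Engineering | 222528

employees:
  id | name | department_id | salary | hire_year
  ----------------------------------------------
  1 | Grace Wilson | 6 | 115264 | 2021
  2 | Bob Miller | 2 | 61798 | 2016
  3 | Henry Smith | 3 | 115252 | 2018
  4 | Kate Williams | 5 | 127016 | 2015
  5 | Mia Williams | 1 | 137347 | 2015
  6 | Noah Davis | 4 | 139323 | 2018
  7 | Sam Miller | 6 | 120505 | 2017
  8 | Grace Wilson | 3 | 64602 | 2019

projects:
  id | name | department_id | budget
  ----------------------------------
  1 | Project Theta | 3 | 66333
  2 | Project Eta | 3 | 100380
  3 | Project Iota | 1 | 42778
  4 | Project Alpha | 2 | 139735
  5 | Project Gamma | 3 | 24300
SELECT p.name, SUM(c.hire_year) AS sum_hire_year FROM employees c JOIN departments p ON c.department_id = p.id GROUP BY p.id, p.name

Execution result:
name | sum_hire_year
HR | 2015
IT | 2016
Legal | 4037
Finance | 2018
Marketing | 2015
Engineering | 4038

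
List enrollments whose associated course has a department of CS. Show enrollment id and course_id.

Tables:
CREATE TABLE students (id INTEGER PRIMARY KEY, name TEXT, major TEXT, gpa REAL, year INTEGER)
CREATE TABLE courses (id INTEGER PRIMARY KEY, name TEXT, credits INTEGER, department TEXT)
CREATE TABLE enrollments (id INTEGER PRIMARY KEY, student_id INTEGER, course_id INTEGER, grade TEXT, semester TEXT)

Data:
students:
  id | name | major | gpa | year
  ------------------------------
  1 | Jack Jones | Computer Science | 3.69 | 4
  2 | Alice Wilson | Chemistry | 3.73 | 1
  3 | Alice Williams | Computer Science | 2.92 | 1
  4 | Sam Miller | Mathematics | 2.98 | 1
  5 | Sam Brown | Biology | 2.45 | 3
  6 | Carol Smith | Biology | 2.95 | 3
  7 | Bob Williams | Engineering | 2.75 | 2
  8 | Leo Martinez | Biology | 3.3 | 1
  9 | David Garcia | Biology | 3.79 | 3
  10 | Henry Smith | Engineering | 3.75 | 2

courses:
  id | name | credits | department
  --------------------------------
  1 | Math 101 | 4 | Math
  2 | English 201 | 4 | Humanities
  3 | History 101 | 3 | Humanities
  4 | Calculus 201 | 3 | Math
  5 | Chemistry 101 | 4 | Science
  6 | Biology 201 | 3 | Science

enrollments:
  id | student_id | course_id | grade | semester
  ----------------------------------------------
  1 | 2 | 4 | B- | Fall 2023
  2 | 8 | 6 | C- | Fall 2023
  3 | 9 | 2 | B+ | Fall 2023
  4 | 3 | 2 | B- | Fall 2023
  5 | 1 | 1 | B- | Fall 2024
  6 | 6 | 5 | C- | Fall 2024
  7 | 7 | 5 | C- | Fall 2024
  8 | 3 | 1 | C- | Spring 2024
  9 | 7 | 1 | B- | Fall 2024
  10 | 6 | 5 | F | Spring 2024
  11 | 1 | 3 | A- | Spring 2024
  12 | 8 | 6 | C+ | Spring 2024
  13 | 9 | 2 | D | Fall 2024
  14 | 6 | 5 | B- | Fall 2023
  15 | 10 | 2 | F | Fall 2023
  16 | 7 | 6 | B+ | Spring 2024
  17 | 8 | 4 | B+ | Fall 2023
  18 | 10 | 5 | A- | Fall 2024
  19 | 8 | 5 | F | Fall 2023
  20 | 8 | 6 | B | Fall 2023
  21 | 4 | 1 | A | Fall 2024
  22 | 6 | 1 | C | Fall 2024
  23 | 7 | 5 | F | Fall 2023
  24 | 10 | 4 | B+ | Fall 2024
SELECT id, course_id FROM enrollments WHERE course_id IN (SELECT id FROM courses WHERE department = 'CS')

Execution result:
(no rows)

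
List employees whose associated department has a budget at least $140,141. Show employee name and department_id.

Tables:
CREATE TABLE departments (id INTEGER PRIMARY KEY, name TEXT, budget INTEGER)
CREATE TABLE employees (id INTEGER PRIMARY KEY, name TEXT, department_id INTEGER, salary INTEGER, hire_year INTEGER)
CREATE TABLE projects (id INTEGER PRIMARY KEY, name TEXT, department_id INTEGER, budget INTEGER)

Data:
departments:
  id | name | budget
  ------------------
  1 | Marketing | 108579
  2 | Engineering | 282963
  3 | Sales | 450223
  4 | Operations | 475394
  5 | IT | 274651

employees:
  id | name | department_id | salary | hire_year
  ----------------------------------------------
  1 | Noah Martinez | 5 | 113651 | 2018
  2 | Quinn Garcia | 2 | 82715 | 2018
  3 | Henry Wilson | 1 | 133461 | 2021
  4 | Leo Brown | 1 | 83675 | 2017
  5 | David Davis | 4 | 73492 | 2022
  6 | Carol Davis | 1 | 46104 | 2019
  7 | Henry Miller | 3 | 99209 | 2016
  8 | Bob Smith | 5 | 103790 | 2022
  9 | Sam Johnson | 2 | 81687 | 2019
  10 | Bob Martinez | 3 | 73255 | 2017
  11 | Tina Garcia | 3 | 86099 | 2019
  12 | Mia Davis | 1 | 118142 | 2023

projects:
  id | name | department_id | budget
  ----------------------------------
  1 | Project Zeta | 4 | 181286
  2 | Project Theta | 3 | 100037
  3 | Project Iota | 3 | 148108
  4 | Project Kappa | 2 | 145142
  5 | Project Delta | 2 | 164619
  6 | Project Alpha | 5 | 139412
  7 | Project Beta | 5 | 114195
SELECT name, department_id FROM employees WHERE department_id IN (SELECT id FROM departments WHERE budget >= 140141)

Execution result:
name | department_id
Noah Martinez | 5
Quinn Garcia | 2
David Davis | 4
Henry Miller | 3
Bob Smith | 5
Sam Johnson | 2
Bob Martinez | 3
Tina Garcia | 3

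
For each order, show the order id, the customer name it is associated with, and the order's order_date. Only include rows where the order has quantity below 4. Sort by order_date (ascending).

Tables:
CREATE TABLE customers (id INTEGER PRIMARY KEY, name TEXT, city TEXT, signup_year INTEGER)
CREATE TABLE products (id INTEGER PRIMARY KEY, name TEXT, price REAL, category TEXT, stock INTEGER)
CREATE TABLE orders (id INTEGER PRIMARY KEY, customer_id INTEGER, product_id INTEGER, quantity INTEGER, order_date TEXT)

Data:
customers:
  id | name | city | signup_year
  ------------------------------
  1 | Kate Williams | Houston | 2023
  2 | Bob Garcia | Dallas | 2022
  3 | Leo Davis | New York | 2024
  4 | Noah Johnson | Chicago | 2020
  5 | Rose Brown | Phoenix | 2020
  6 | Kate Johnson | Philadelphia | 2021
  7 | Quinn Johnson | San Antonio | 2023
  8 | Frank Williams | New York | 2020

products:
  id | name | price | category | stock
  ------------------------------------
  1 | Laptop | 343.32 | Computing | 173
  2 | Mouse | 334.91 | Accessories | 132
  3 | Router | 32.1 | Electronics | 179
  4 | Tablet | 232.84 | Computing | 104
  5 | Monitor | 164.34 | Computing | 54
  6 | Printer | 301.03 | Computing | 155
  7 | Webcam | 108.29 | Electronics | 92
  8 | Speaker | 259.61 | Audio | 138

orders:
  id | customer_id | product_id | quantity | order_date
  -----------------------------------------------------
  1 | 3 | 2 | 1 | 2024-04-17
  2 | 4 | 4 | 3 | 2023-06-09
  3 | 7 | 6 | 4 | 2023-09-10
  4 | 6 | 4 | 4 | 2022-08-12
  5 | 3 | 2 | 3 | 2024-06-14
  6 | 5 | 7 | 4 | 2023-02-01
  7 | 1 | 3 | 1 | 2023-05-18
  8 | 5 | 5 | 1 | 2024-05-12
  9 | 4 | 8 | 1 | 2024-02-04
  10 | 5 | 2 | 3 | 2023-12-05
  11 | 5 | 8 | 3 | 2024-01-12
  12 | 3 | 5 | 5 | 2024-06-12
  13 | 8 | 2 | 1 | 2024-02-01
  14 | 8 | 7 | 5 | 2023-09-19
SELECT c.id, p.name AS customer, c.order_date FROM orders c JOIN customers p ON c.customer_id = p.id WHERE c.quantity < 4 ORDER BY c.order_date ASC

Execution result:
id | customer | order_date
7 | Kate Williams | 2023-05-18
2 | Noah Johnson | 2023-06-09
10 | Rose Brown | 2023-12-05
11 | Rose Brown | 2024-01-12
13 | Frank Williams | 2024-02-01
9 | Noah Johnson | 2024-02-04
1 | Leo Davis | 2024-04-17
8 | Rose Brown | 2024-05-12
5 | Leo Davis | 2024-06-14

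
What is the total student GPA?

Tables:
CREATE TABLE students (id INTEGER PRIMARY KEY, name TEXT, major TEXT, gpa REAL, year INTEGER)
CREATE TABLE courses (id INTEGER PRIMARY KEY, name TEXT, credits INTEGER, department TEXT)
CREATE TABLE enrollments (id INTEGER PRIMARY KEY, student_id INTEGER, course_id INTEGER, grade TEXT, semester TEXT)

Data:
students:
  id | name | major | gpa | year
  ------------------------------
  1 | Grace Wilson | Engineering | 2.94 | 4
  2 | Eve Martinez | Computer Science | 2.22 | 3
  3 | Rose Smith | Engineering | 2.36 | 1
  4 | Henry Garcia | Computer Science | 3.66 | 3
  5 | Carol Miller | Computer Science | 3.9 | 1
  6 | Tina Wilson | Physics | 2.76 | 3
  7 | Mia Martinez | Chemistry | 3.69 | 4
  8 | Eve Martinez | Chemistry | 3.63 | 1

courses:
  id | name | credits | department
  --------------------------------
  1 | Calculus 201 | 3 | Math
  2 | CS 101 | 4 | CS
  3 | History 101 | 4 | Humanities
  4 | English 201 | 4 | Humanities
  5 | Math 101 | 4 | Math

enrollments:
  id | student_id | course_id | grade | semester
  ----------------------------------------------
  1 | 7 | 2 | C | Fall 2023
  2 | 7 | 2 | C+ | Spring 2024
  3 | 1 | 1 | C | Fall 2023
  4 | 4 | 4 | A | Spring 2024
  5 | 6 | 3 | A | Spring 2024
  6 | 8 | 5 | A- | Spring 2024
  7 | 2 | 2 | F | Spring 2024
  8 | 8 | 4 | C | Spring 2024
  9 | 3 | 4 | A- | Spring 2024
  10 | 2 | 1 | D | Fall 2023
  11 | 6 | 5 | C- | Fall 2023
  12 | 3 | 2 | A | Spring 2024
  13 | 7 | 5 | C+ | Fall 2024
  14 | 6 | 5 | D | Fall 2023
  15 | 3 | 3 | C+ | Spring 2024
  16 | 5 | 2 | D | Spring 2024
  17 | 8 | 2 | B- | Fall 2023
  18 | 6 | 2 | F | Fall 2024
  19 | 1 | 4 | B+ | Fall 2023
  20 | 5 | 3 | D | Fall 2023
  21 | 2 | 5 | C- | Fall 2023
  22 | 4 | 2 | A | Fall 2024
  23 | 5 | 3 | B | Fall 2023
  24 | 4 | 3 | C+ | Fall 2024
SELECT SUM(gpa) FROM students

Execution result:
25.16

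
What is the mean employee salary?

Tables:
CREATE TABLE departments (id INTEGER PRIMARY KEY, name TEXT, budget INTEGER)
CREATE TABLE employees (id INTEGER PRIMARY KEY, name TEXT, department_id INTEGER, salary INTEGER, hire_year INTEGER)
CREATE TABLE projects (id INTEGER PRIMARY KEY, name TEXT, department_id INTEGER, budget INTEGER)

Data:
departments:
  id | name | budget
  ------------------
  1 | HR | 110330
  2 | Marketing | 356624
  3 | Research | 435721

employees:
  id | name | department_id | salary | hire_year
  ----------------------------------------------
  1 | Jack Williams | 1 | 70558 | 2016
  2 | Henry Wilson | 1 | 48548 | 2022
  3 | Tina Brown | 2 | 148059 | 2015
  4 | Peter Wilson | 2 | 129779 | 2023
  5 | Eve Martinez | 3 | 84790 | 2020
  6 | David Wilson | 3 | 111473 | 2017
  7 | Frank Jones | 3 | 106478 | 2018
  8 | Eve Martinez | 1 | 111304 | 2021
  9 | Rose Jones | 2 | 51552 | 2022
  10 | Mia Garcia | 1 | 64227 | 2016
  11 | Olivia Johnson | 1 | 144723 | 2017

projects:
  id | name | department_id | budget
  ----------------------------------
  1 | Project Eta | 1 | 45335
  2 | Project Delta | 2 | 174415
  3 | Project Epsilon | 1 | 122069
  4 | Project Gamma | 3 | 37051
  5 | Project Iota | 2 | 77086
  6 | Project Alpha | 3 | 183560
SELECT AVG(salary) FROM employees

Execution result:
97408.27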